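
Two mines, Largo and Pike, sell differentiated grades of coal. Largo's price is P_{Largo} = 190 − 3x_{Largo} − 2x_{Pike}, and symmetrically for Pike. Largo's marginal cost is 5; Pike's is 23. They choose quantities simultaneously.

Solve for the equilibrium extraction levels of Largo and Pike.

24.25, 19.75

Mine Largo's profit: π = x_{Largo}(190 − 3x_{Largo} − 2x_{Pike}) − 5x_{Largo}.
∂π/∂x_{Largo} = 185 − 6x_{Largo} − 2x_{Pike} = 0 ⇒ x_{Largo} = 185/6 − (1/3)x_{Pike}.
Similarly x_{Pike} = 167/6 − (1/3)x_{Largo}.
Solving the two reaction functions simultaneously: (1 − (−1/3)(−1/3))x_{Largo} = 185/6 − (1/3)·(167/6), so (8/9)x_{Largo} = 194/9 and x_{Largo} = 24.25.
Then x_{Pike} = 167/6 − (1/3)·24.25 = 19.75.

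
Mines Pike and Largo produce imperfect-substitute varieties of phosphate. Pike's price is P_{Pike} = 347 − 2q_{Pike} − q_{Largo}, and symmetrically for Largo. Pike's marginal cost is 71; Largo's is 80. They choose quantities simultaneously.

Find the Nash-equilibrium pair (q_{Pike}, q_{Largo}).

Mine Pike's profit: π = q_{Pike}(347 − 2q_{Pike} − q_{Largo}) − 71q_{Pike}.
∂π/∂q_{Pike} = 276 − 4q_{Pike} − q_{Largo} = 0 ⇒ q_{Pike} = 69 − 0.25q_{Largo}.
Similarly q_{Largo} = 66.75 − 0.25q_{Pike}.
Plugging q_{Largo} into Pike's best response: q_{Pike} = 69 − 0.25(66.75 − 0.25q_{Pike}) ⇒ 0.9375q_{Pike} = 52.3125, so q_{Pike} = 55.8.
Then q_{Largo} = 66.75 − 0.25·55.8 = 52.8.

55.8, 52.8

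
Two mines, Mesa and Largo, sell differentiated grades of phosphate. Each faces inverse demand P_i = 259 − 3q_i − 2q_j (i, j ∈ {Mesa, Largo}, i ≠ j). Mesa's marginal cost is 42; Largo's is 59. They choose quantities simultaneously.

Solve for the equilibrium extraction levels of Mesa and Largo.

28.1875, 23.9375

Mine Mesa's profit: π = q_{Mesa}(259 − 3q_{Mesa} − 2q_{Largo}) − 42q_{Mesa}.
∂π/∂q_{Mesa} = 217 − 6q_{Mesa} − 2q_{Largo} = 0 ⇒ q_{Mesa} = 217/6 − (1/3)q_{Largo}.
Similarly q_{Largo} = 100/3 − (1/3)q_{Mesa}.
Plugging q_{Largo} into Mesa's best response: q_{Mesa} = 217/6 − (1/3)(100/3 − (1/3)q_{Mesa}) ⇒ (8/9)q_{Mesa} = 451/18, so q_{Mesa} = 28.1875.
Then q_{Largo} = 100/3 − (1/3)·28.1875 = 23.9375.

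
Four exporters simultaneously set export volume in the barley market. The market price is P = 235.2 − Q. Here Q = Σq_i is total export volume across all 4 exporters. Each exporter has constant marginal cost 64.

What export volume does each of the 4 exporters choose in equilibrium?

A representative exporter's profit is π_i = q_i(235.2 − Q) − 64q_i, with Q = q_i + Σ_{j≠i} q_j.
First-order condition: 171.2 − 2q_i − Σ_{j≠i} q_j = 0.
With identical exporters, set every q_j = q: then 171.2 − 2q − 3q = 0, i.e. q = 171.2/5 = 34.24.

34.24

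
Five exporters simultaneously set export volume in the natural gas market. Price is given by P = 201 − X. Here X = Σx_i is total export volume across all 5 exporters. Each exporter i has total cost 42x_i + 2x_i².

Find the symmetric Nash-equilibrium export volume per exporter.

A representative exporter's profit is π_i = x_i(201 − X) − 42x_i − 2x_i², with X = x_i + Σ_{j≠i} x_j.
First-order condition: 159 − 6x_i − Σ_{j≠i} x_j = 0.
Imposing symmetry (x_j = x for all j) turns Σ_{j≠i} x_j into 4x, so 159 = 10x and x = 15.9.

15.9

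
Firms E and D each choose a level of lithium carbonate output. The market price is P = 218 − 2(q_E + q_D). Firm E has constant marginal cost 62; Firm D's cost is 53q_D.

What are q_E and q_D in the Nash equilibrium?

24.5, 29

Firm E's profit: π = q_E(218 − 2(q_E + q_D)) − 62q_E.
∂π/∂q_E = 156 − 4q_E − 2q_D = 0, so q_E = 39 − 0.5q_D.
By the same steps for D: q_D = 41.25 − 0.5q_E.
Solving the two reaction functions simultaneously: (1 − (−0.5)(−0.5))q_E = 39 − 0.5·41.25, so 0.75q_E = 18.375 and q_E = 24.5.
Then q_D = 41.25 − 0.5·24.5 = 29.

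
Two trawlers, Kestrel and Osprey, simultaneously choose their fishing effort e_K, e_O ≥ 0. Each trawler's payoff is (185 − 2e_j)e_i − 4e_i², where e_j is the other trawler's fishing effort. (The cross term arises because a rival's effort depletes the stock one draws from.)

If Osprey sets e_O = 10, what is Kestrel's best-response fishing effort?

20.625

Kestrel's payoff is (185 − 2e_O)e_K − 4e_K².
∂π/∂e_K = 185 − 2e_O − 8e_K = 0, so e_K = 23.125 − 0.25e_O.
At e_O = 10: e_K = 23.125 − 0.25·10 = 20.625.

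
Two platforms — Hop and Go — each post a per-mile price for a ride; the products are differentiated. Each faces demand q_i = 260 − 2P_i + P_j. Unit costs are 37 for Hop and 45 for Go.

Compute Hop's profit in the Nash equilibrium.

11370.32

Hop's profit: π = (P_{Hop} − 37)(260 − 2P_{Hop} + P_{Go}).
∂π/∂P_{Hop} = 334 − 4P_{Hop} + P_{Go} = 0 ⇒ P_{Hop} = 83.5 + 0.25P_{Go}.
Similarly P_{Go} = 87.5 + 0.25P_{Hop}.
Substituting the second reaction function into the first: P_{Hop} = 83.5 + 0.25(87.5 + 0.25P_{Hop}), which gives 0.9375P_{Hop} = 105.375 ⇒ P_{Hop} = 112.4.
Then P_{Go} = 87.5 + 0.25·112.4 = 115.6.
q_{Hop} = 260 − 2·112.4 + 115.6 = 150.8.
Profit = (112.4 − 37)·150.8 = 11370.32.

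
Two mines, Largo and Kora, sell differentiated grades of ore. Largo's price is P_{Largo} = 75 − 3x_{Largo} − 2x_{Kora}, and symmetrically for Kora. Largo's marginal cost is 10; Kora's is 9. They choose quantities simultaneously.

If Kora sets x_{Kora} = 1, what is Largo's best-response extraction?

Mine Largo's profit: π = x_{Largo}(75 − 3x_{Largo} − 2x_{Kora}) − 10x_{Largo}.
∂π/∂x_{Largo} = 65 − 6x_{Largo} − 2x_{Kora} = 0 ⇒ x_{Largo} = 65/6 − (1/3)x_{Kora}.
At x_{Kora} = 1: x_{Largo} = 65/6 − (1/3)·1 = 10.5.

10.5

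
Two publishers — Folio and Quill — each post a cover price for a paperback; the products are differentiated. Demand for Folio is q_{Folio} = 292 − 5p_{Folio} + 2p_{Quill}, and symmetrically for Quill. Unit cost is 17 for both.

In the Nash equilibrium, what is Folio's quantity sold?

150.625

Folio's profit: π = (p_{Folio} − 17)(292 − 5p_{Folio} + 2p_{Quill}).
∂π/∂p_{Folio} = 377 − 10p_{Folio} + 2p_{Quill} = 0 ⇒ p_{Folio} = 37.7 + 0.2p_{Quill}.
By symmetry p_{Quill} = p_{Folio}; substituting into the reaction function, 0.8p_{Folio} = 37.7 and p_{Folio} = 47.125.
q_{Folio} = 292 − 5·47.125 + 2·47.125 = 150.625.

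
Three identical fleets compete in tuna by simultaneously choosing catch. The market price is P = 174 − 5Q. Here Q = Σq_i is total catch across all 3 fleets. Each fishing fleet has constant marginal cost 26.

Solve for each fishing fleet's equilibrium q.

A representative fishing fleet's profit is π_i = q_i(174 − 5Q) − 26q_i, with Q = q_i + Σ_{j≠i} q_j.
First-order condition: 148 − 10q_i − 5Σ_{j≠i} q_j = 0.
Imposing symmetry (q_j = q for all j) turns Σ_{j≠i} q_j into 2q, so 148 = 20q and q = 7.4.

7.4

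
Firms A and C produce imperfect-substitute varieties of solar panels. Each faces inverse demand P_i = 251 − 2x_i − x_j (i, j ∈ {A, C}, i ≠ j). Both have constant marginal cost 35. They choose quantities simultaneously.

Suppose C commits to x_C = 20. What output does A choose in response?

49

Firm A's profit: π = x_A(251 − 2x_A − x_C) − 35x_A.
∂π/∂x_A = 216 − 4x_A − x_C = 0 ⇒ x_A = 54 − 0.25x_C.
At x_C = 20: x_A = 54 − 0.25·20 = 49.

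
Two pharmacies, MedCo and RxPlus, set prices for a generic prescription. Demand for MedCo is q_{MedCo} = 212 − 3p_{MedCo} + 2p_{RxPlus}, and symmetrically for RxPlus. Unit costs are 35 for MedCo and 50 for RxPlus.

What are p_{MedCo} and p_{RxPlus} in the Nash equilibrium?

MedCo's profit: π = (p_{MedCo} − 35)(212 − 3p_{MedCo} + 2p_{RxPlus}).
∂π/∂p_{MedCo} = 317 − 6p_{MedCo} + 2p_{RxPlus} = 0 ⇒ p_{MedCo} = 317/6 + (1/3)p_{RxPlus}.
Similarly p_{RxPlus} = 181/3 + (1/3)p_{MedCo}.
Plugging p_{RxPlus} into MedCo's best response: p_{MedCo} = 317/6 + (1/3)(181/3 + (1/3)p_{MedCo}) ⇒ (8/9)p_{MedCo} = 1313/18, so p_{MedCo} = 82.0625.
Then p_{RxPlus} = 181/3 + (1/3)·82.0625 = 87.6875.

82.0625, 87.6875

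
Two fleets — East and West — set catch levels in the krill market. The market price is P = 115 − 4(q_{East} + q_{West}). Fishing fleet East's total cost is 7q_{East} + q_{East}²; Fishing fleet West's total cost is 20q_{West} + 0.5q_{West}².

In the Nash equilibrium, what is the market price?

55

Fishing fleet East's profit: π = q_{East}(115 − 4(q_{East} + q_{West})) − 7q_{East} − q_{East}².
∂π/∂q_{East} = 108 − 10q_{East} − 4q_{West} = 0, so q_{East} = 10.8 − 0.4q_{West}.
For West: ∂π/∂q_{West} = 95 − 9q_{West} − 4q_{East} = 0 ⇒ q_{West} = 95/9 − (4/9)q_{East}.
Plugging q_{West} into East's best response: q_{East} = 10.8 − 0.4(95/9 − (4/9)q_{East}) ⇒ (37/45)q_{East} = 296/45, so q_{East} = 8.
Then q_{West} = 95/9 − (4/9)·8 = 7.
Equilibrium price: P = 115 − 4·15 = 55.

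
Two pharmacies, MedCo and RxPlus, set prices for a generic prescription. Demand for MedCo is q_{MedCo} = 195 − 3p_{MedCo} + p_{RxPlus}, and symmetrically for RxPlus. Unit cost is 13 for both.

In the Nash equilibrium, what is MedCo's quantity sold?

MedCo's profit: π = (p_{MedCo} − 13)(195 − 3p_{MedCo} + p_{RxPlus}).
∂π/∂p_{MedCo} = 234 − 6p_{MedCo} + p_{RxPlus} = 0 ⇒ p_{MedCo} = 39 + (1/6)p_{RxPlus}.
Setting p_{MedCo} = p_{RxPlus} in the reaction function: p_{MedCo} = 39 + (1/6)p_{MedCo}, so p_{MedCo} = 39 / (5/6) = 46.8.
q_{MedCo} = 195 − 3·46.8 + 46.8 = 101.4.

101.4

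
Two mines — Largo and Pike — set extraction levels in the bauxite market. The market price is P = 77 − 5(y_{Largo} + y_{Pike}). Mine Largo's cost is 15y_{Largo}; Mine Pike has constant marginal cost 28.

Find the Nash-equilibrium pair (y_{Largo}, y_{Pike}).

Mine Largo's profit: π = y_{Largo}(77 − 5(y_{Largo} + y_{Pike})) − 15y_{Largo}.
∂π/∂y_{Largo} = 62 − 10y_{Largo} − 5y_{Pike} = 0, so y_{Largo} = 6.2 − 0.5y_{Pike}.
By the same steps for Pike: y_{Pike} = 4.9 − 0.5y_{Largo}.
Solving the two reaction functions simultaneously: (1 − (−0.5)(−0.5))y_{Largo} = 6.2 − 0.5·4.9, so 0.75y_{Largo} = 3.75 and y_{Largo} = 5.
Then y_{Pike} = 4.9 − 0.5·5 = 2.4.

5, 2.4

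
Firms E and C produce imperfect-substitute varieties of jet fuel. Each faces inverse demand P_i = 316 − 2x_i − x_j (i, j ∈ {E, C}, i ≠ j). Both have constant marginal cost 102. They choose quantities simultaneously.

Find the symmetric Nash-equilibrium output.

Firm E's profit: π = x_E(316 − 2x_E − x_C) − 102x_E.
∂π/∂x_E = 214 − 4x_E − x_C = 0 ⇒ x_E = 53.5 − 0.25x_C.
Setting x_E = x_C in the reaction function: x_E = 53.5 − 0.25x_E, so x_E = 53.5 / 1.25 = 42.8.

42.8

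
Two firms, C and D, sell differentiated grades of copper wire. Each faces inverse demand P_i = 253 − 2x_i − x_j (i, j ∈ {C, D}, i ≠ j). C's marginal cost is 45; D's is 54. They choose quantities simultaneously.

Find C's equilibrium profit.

3561.68

Firm C's profit: π = x_C(253 − 2x_C − x_D) − 45x_C.
∂π/∂x_C = 208 − 4x_C − x_D = 0 ⇒ x_C = 52 − 0.25x_D.
Similarly x_D = 49.75 − 0.25x_C.
Plugging x_D into C's best response: x_C = 52 − 0.25(49.75 − 0.25x_C) ⇒ 0.9375x_C = 39.5625, so x_C = 42.2.
Then x_D = 49.75 − 0.25·42.2 = 39.2.
P_C = 253 − 2·42.2 − 39.2 = 129.4.
Profit = (129.4 − 45)·42.2 = 3561.68.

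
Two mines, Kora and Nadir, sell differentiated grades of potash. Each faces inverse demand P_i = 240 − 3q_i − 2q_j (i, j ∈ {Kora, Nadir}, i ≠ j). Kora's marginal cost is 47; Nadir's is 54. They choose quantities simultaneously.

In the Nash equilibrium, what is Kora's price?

Mine Kora's profit: π = q_{Kora}(240 − 3q_{Kora} − 2q_{Nadir}) − 47q_{Kora}.
∂π/∂q_{Kora} = 193 − 6q_{Kora} − 2q_{Nadir} = 0 ⇒ q_{Kora} = 193/6 − (1/3)q_{Nadir}.
Similarly q_{Nadir} = 31 − (1/3)q_{Kora}.
Solving the two reaction functions simultaneously: (1 − (−1/3)(−1/3))q_{Kora} = 193/6 − (1/3)·31, so (8/9)q_{Kora} = 131/6 and q_{Kora} = 24.5625.
Then q_{Nadir} = 31 − (1/3)·24.5625 = 22.8125.
P_{Kora} = 240 − 3·24.5625 − 2·22.8125 = 120.6875.

120.6875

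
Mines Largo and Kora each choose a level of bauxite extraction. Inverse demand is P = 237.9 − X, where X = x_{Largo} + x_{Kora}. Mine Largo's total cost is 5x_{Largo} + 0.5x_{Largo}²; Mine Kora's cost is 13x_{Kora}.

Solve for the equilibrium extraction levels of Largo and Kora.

48.18, 88.36

Mine Largo's profit: π = x_{Largo}(237.9 − (x_{Largo} + x_{Kora})) − 5x_{Largo} − 0.5x_{Largo}².
∂π/∂x_{Largo} = 232.9 − 3x_{Largo} − x_{Kora} = 0, so x_{Largo} = 2329/30 − (1/3)x_{Kora}.
For Kora: ∂π/∂x_{Kora} = 224.9 − 2x_{Kora} − x_{Largo} = 0 ⇒ x_{Kora} = 112.45 − 0.5x_{Largo}.
Solving the two reaction functions simultaneously: (1 − (−1/3)(−0.5))x_{Largo} = 2329/30 − (1/3)·112.45, so (5/6)x_{Largo} = 40.15 and x_{Largo} = 48.18.
Then x_{Kora} = 112.45 − 0.5·48.18 = 88.36.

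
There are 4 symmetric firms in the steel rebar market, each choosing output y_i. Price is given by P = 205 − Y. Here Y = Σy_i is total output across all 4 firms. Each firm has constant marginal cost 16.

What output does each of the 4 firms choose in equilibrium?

37.8

A representative firm's profit is π_i = y_i(205 − Y) − 16y_i, with Y = y_i + Σ_{j≠i} y_j.
First-order condition: 189 − 2y_i − Σ_{j≠i} y_j = 0.
With identical firms, set every y_j = y: then 189 − 2y − 3y = 0, i.e. y = 189/5 = 37.8.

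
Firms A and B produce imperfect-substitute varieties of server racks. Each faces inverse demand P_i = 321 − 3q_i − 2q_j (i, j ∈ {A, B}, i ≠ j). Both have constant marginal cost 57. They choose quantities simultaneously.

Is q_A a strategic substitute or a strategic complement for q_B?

strategic substitutes

Firm A's profit: π = q_A(321 − 3q_A − 2q_B) − 57q_A.
∂π/∂q_A = 264 − 6q_A − 2q_B = 0 ⇒ q_A = 44 − (1/3)q_B.
The best-response slope dq_A/dq_B = −1/3 < 0: the reaction function is downward-sloping, so the choices are strategic substitutes.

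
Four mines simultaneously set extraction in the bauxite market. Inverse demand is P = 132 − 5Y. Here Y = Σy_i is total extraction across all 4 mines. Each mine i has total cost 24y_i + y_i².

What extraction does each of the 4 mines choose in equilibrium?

A representative mine's profit is π_i = y_i(132 − 5Y) − 24y_i − y_i², with Y = y_i + Σ_{j≠i} y_j.
First-order condition: 108 − 12y_i − 5Σ_{j≠i} y_j = 0.
With identical mines, set every y_j = y: then 108 − 12y − 15y = 0, i.e. y = 108/27 = 4.

4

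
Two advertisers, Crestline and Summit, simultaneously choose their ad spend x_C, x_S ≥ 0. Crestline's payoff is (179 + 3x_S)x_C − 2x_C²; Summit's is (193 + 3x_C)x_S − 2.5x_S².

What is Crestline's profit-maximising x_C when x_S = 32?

68.75

Expanding Crestline's payoff: 179x_C + 3x_Sx_C − 2x_C².
∂π/∂x_C = 179 + 3x_S − 4x_C = 0, so x_C = 44.75 + 0.75x_S.
At x_S = 32: x_C = 44.75 + 0.75·32 = 68.75.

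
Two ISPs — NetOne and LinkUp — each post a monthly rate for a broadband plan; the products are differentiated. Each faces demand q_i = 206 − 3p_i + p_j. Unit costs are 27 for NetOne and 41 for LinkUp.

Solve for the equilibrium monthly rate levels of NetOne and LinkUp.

NetOne's profit: π = (p_{NetOne} − 27)(206 − 3p_{NetOne} + p_{LinkUp}).
∂π/∂p_{NetOne} = 287 − 6p_{NetOne} + p_{LinkUp} = 0 ⇒ p_{NetOne} = 287/6 + (1/6)p_{LinkUp}.
Similarly p_{LinkUp} = 329/6 + (1/6)p_{NetOne}.
Plugging p_{LinkUp} into NetOne's best response: p_{NetOne} = 287/6 + (1/6)(329/6 + (1/6)p_{NetOne}) ⇒ (35/36)p_{NetOne} = 2051/36, so p_{NetOne} = 58.6.
Then p_{LinkUp} = 329/6 + (1/6)·58.6 = 64.6.

58.6, 64.6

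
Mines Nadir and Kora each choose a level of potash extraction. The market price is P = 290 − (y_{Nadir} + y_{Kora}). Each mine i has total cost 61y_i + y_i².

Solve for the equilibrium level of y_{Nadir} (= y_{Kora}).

Mine Nadir's profit: π = y_{Nadir}(290 − (y_{Nadir} + y_{Kora})) − 61y_{Nadir} − y_{Nadir}².
∂π/∂y_{Nadir} = 229 − 4y_{Nadir} − y_{Kora} = 0, so y_{Nadir} = 57.25 − 0.25y_{Kora}.
The game is symmetric, so in equilibrium y_{Kora} = y_{Nadir}: the reaction function gives 1.25y_{Nadir} = 57.25, hence y_{Nadir} = 45.8.

45.8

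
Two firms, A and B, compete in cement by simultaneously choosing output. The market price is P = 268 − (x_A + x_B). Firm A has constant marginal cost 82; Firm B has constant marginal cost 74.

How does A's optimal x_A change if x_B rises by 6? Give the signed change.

Firm A's profit: π = x_A(268 − (x_A + x_B)) − 82x_A.
∂π/∂x_A = 186 − 2x_A − x_B = 0, so x_A = 93 − 0.5x_B.
The reaction-function slope is −0.5, so a 6-unit rise in x_B moves x_A by −0.5 × 6 = −3. A's best response falls — the actions are strategic substitutes.

-3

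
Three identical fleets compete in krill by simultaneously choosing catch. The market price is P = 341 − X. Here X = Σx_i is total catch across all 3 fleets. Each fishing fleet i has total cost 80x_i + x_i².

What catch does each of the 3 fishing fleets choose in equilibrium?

43.5

A representative fishing fleet's profit is π_i = x_i(341 − X) − 80x_i − x_i², with X = x_i + Σ_{j≠i} x_j.
First-order condition: 261 − 4x_i − Σ_{j≠i} x_j = 0.
Imposing symmetry (x_j = x for all j) turns Σ_{j≠i} x_j into 2x, so 261 = 6x and x = 43.5.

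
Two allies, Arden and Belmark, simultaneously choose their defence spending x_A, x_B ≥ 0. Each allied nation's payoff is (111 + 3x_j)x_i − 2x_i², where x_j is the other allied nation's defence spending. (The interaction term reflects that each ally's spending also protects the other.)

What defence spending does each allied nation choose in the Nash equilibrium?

Arden's payoff is (111 + 3x_B)x_A − 2x_A².
∂π/∂x_A = 111 + 3x_B − 4x_A = 0, so x_A = 27.75 + 0.75x_B.
Setting x_A = x_B in the reaction function: x_A = 27.75 + 0.75x_A, so x_A = 27.75 / 0.25 = 111.

111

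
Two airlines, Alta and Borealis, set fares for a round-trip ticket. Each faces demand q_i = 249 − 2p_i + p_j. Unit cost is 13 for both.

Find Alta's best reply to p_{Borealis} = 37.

78

Alta's profit: π = (p_{Alta} − 13)(249 − 2p_{Alta} + p_{Borealis}).
∂π/∂p_{Alta} = 275 − 4p_{Alta} + p_{Borealis} = 0 ⇒ p_{Alta} = 68.75 + 0.25p_{Borealis}.
At p_{Borealis} = 37: p_{Alta} = 68.75 + 0.25·37 = 78.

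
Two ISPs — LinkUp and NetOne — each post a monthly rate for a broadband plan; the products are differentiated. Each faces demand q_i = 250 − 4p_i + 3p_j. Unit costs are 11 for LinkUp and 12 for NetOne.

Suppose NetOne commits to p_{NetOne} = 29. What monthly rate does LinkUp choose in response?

LinkUp's profit: π = (p_{LinkUp} − 11)(250 − 4p_{LinkUp} + 3p_{NetOne}).
∂π/∂p_{LinkUp} = 294 − 8p_{LinkUp} + 3p_{NetOne} = 0 ⇒ p_{LinkUp} = 36.75 + 0.375p_{NetOne}.
At p_{NetOne} = 29: p_{LinkUp} = 36.75 + 0.375·29 = 47.625.

47.625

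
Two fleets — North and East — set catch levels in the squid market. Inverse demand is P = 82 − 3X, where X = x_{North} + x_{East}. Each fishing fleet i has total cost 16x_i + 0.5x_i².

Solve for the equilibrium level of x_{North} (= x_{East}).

Fishing fleet North's profit: π = x_{North}(82 − 3(x_{North} + x_{East})) − 16x_{North} − 0.5x_{North}².
∂π/∂x_{North} = 66 − 7x_{North} − 3x_{East} = 0, so x_{North} = 66/7 − (3/7)x_{East}.
By symmetry x_{East} = x_{North}; substituting into the reaction function, (10/7)x_{North} = 66/7 and x_{North} = 6.6.

6.6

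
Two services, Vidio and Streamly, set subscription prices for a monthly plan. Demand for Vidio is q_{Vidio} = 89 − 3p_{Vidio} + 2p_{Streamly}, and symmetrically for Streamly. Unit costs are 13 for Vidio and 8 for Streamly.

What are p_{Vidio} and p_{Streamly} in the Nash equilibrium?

Vidio's profit: π = (p_{Vidio} − 13)(89 − 3p_{Vidio} + 2p_{Streamly}).
∂π/∂p_{Vidio} = 128 − 6p_{Vidio} + 2p_{Streamly} = 0 ⇒ p_{Vidio} = 64/3 + (1/3)p_{Streamly}.
Similarly p_{Streamly} = 113/6 + (1/3)p_{Vidio}.
Substituting the second reaction function into the first: p_{Vidio} = 64/3 + (1/3)(113/6 + (1/3)p_{Vidio}), which gives (8/9)p_{Vidio} = 497/18 ⇒ p_{Vidio} = 31.0625.
Then p_{Streamly} = 113/6 + (1/3)·31.0625 = 29.1875.

31.0625, 29.1875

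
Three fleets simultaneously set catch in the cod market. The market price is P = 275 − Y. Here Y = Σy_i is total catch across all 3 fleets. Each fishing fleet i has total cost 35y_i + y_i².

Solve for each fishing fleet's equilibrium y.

A representative fishing fleet's profit is π_i = y_i(275 − Y) − 35y_i − y_i², with Y = y_i + Σ_{j≠i} y_j.
First-order condition: 240 − 4y_i − Σ_{j≠i} y_j = 0.
Imposing symmetry (y_j = y for all j) turns Σ_{j≠i} y_j into 2y, so 240 = 6y and y = 40.

40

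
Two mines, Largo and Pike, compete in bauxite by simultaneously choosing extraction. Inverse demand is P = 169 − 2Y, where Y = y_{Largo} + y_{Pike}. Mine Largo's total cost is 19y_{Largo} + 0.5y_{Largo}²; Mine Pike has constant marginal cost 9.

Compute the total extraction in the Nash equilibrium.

48.75

Mine Largo's profit: π = y_{Largo}(169 − 2(y_{Largo} + y_{Pike})) − 19y_{Largo} − 0.5y_{Largo}².
∂π/∂y_{Largo} = 150 − 5y_{Largo} − 2y_{Pike} = 0, so y_{Largo} = 30 − 0.4y_{Pike}.
For Pike: ∂π/∂y_{Pike} = 160 − 4y_{Pike} − 2y_{Largo} = 0 ⇒ y_{Pike} = 40 − 0.5y_{Largo}.
Solving the two reaction functions simultaneously: (1 − (−0.4)(−0.5))y_{Largo} = 30 − 0.4·40, so 0.8y_{Largo} = 14 and y_{Largo} = 17.5.
Then y_{Pike} = 40 − 0.5·17.5 = 31.25.
Total extraction: 17.5 + 31.25 = 48.75.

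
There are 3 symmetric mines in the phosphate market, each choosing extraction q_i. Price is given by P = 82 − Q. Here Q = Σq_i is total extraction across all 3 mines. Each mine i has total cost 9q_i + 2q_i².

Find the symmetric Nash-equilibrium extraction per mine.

A representative mine's profit is π_i = q_i(82 − Q) − 9q_i − 2q_i², with Q = q_i + Σ_{j≠i} q_j.
First-order condition: 73 − 6q_i − Σ_{j≠i} q_j = 0.
In a symmetric equilibrium every mine chooses the same q, so Σ_{j≠i} q_j = 2q. The condition becomes 73 − 8q = 0, giving q = 73/8 = 9.125.

9.125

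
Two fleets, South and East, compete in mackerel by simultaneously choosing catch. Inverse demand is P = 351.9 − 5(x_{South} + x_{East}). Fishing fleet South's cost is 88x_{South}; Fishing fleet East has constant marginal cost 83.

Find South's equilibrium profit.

1489.538

Fishing fleet South's profit: π = x_{South}(351.9 − 5(x_{South} + x_{East})) − 88x_{South}.
∂π/∂x_{South} = 263.9 − 10x_{South} − 5x_{East} = 0, so x_{South} = 26.39 − 0.5x_{East}.
By the same steps for East: x_{East} = 26.89 − 0.5x_{South}.
Substituting the second reaction function into the first: x_{South} = 26.39 − 0.5(26.89 − 0.5x_{South}), which gives 0.75x_{South} = 12.945 ⇒ x_{South} = 17.26.
Then x_{East} = 26.89 − 0.5·17.26 = 18.26.
Price P = 351.9 − 5·35.52 = 174.3.
South's profit: (174.3 − 88)·17.26 = 1489.538.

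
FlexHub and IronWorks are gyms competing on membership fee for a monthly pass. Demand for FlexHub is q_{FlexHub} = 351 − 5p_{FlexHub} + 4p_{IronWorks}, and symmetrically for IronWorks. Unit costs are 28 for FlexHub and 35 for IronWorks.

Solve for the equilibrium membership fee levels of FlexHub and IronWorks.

FlexHub's profit: π = (p_{FlexHub} − 28)(351 − 5p_{FlexHub} + 4p_{IronWorks}).
∂π/∂p_{FlexHub} = 491 − 10p_{FlexHub} + 4p_{IronWorks} = 0 ⇒ p_{FlexHub} = 49.1 + 0.4p_{IronWorks}.
Similarly p_{IronWorks} = 52.6 + 0.4p_{FlexHub}.
Plugging p_{IronWorks} into FlexHub's best response: p_{FlexHub} = 49.1 + 0.4(52.6 + 0.4p_{FlexHub}) ⇒ 0.84p_{FlexHub} = 70.14, so p_{FlexHub} = 83.5.
Then p_{IronWorks} = 52.6 + 0.4·83.5 = 86.

83.5, 86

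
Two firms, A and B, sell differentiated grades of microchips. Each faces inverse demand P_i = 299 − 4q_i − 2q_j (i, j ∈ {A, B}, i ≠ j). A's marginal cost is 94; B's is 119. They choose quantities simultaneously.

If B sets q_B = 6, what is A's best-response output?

24.125

Firm A's profit: π = q_A(299 − 4q_A − 2q_B) − 94q_A.
∂π/∂q_A = 205 − 8q_A − 2q_B = 0 ⇒ q_A = 25.625 − 0.25q_B.
At q_B = 6: q_A = 25.625 − 0.25·6 = 24.125.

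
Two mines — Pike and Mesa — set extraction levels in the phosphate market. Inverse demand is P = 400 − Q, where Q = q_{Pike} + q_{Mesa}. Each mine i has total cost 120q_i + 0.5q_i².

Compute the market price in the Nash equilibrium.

260

Mine Pike's profit: π = q_{Pike}(400 − (q_{Pike} + q_{Mesa})) − 120q_{Pike} − 0.5q_{Pike}².
∂π/∂q_{Pike} = 280 − 3q_{Pike} − q_{Mesa} = 0, so q_{Pike} = 280/3 − (1/3)q_{Mesa}.
By symmetry q_{Mesa} = q_{Pike}; substituting into the reaction function, (4/3)q_{Pike} = 280/3 and q_{Pike} = 70.
Equilibrium price: P = 400 − 140 = 260.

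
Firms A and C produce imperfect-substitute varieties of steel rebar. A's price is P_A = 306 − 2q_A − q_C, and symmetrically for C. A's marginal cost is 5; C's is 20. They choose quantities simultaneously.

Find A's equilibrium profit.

Firm A's profit: π = q_A(306 − 2q_A − q_C) − 5q_A.
∂π/∂q_A = 301 − 4q_A − q_C = 0 ⇒ q_A = 75.25 − 0.25q_C.
Similarly q_C = 71.5 − 0.25q_A.
Plugging q_C into A's best response: q_A = 75.25 − 0.25(71.5 − 0.25q_A) ⇒ 0.9375q_A = 57.375, so q_A = 61.2.
Then q_C = 71.5 − 0.25·61.2 = 56.2.
P_A = 306 − 2·61.2 − 56.2 = 127.4.
Profit = (127.4 − 5)·61.2 = 7490.88.

7490.88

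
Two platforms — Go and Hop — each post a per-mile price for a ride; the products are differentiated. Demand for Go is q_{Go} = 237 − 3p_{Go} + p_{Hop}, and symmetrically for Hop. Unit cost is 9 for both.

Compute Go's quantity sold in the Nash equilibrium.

Go's profit: π = (p_{Go} − 9)(237 − 3p_{Go} + p_{Hop}).
∂π/∂p_{Go} = 264 − 6p_{Go} + p_{Hop} = 0 ⇒ p_{Go} = 44 + (1/6)p_{Hop}.
The game is symmetric, so in equilibrium p_{Hop} = p_{Go}: the reaction function gives (5/6)p_{Go} = 44, hence p_{Go} = 52.8.
q_{Go} = 237 − 3·52.8 + 52.8 = 131.4.

131.4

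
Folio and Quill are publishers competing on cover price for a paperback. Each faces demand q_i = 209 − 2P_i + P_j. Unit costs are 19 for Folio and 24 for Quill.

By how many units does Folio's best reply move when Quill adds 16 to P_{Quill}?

Folio's profit: π = (P_{Folio} − 19)(209 − 2P_{Folio} + P_{Quill}).
∂π/∂P_{Folio} = 247 − 4P_{Folio} + P_{Quill} = 0 ⇒ P_{Folio} = 61.75 + 0.25P_{Quill}.
The reaction-function slope is 0.25, so a 16-unit rise in P_{Quill} moves P_{Folio} by 0.25 × 16 = 4. Folio's best response rises — the actions are strategic complements.

4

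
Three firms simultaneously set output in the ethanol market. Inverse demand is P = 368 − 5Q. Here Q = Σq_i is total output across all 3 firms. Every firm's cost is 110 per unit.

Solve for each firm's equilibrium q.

12.9

A representative firm's profit is π_i = q_i(368 − 5Q) − 110q_i, with Q = q_i + Σ_{j≠i} q_j.
First-order condition: 258 − 10q_i − 5Σ_{j≠i} q_j = 0.
In a symmetric equilibrium every firm chooses the same q, so Σ_{j≠i} q_j = 2q. The condition becomes 258 − 20q = 0, giving q = 258/20 = 12.9.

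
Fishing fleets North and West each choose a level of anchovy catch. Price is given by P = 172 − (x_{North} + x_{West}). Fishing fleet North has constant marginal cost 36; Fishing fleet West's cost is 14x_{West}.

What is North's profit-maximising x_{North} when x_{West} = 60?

Fishing fleet North's profit: π = x_{North}(172 − (x_{North} + x_{West})) − 36x_{North}.
∂π/∂x_{North} = 136 − 2x_{North} − x_{West} = 0, so x_{North} = 68 − 0.5x_{West}.
At x_{West} = 60: x_{North} = 68 − 0.5·60 = 38.

38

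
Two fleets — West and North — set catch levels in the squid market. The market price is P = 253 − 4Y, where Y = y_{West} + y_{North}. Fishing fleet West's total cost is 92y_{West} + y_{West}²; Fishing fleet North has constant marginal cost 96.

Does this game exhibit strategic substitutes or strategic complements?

Fishing fleet West's profit: π = y_{West}(253 − 4(y_{West} + y_{North})) − 92y_{West} − y_{West}².
∂π/∂y_{West} = 161 − 10y_{West} − 4y_{North} = 0, so y_{West} = 16.1 − 0.4y_{North}.
The best-response slope dy_{West}/dy_{North} = −0.4 < 0: the reaction function is downward-sloping, so the choices are strategic substitutes.

strategic substitutes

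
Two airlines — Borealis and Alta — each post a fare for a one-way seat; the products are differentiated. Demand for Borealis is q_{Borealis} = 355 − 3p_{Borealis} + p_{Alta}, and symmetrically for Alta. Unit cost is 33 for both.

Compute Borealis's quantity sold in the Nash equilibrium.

173.4

Borealis's profit: π = (p_{Borealis} − 33)(355 − 3p_{Borealis} + p_{Alta}).
∂π/∂p_{Borealis} = 454 − 6p_{Borealis} + p_{Alta} = 0 ⇒ p_{Borealis} = 227/3 + (1/6)p_{Alta}.
The game is symmetric, so in equilibrium p_{Alta} = p_{Borealis}: the reaction function gives (5/6)p_{Borealis} = 227/3, hence p_{Borealis} = 90.8.
q_{Borealis} = 355 − 3·90.8 + 90.8 = 173.4.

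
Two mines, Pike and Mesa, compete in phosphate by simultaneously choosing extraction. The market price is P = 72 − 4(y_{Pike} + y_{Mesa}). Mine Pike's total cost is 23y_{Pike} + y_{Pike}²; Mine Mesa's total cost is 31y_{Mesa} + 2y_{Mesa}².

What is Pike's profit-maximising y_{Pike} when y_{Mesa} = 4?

3.3

Mine Pike's profit: π = y_{Pike}(72 − 4(y_{Pike} + y_{Mesa})) − 23y_{Pike} − y_{Pike}².
∂π/∂y_{Pike} = 49 − 10y_{Pike} − 4y_{Mesa} = 0, so y_{Pike} = 4.9 − 0.4y_{Mesa}.
At y_{Mesa} = 4: y_{Pike} = 4.9 − 0.4·4 = 3.3.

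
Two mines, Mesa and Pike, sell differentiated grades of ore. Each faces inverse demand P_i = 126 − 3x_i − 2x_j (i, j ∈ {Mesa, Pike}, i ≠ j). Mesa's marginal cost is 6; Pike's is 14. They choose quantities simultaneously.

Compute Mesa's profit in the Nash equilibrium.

Mine Mesa's profit: π = x_{Mesa}(126 − 3x_{Mesa} − 2x_{Pike}) − 6x_{Mesa}.
∂π/∂x_{Mesa} = 120 − 6x_{Mesa} − 2x_{Pike} = 0 ⇒ x_{Mesa} = 20 − (1/3)x_{Pike}.
Similarly x_{Pike} = 56/3 − (1/3)x_{Mesa}.
Substituting the second reaction function into the first: x_{Mesa} = 20 − (1/3)(56/3 − (1/3)x_{Mesa}), which gives (8/9)x_{Mesa} = 124/9 ⇒ x_{Mesa} = 15.5.
Then x_{Pike} = 56/3 − (1/3)·15.5 = 13.5.
P_{Mesa} = 126 − 3·15.5 − 2·13.5 = 52.5.
Profit = (52.5 − 6)·15.5 = 720.75.

720.75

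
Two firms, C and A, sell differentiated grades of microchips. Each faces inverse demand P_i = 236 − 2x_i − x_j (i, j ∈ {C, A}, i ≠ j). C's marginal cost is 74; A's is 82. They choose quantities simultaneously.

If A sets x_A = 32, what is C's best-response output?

32.5

Firm C's profit: π = x_C(236 − 2x_C − x_A) − 74x_C.
∂π/∂x_C = 162 − 4x_C − x_A = 0 ⇒ x_C = 40.5 − 0.25x_A.
At x_A = 32: x_C = 40.5 − 0.25·32 = 32.5.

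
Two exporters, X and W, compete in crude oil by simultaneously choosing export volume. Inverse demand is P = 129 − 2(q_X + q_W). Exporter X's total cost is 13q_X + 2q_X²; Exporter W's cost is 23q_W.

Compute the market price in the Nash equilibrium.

67

Exporter X's profit: π = q_X(129 − 2(q_X + q_W)) − 13q_X − 2q_X².
∂π/∂q_X = 116 − 8q_X − 2q_W = 0, so q_X = 14.5 − 0.25q_W.
For W: ∂π/∂q_W = 106 − 4q_W − 2q_X = 0 ⇒ q_W = 26.5 − 0.5q_X.
Plugging q_W into X's best response: q_X = 14.5 − 0.25(26.5 − 0.5q_X) ⇒ 0.875q_X = 7.875, so q_X = 9.
Then q_W = 26.5 − 0.5·9 = 22.
Equilibrium price: P = 129 − 2·31 = 67.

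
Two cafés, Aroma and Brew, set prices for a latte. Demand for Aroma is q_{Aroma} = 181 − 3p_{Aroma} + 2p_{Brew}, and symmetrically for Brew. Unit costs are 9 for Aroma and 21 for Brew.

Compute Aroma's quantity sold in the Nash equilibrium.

135.75

Aroma's profit: π = (p_{Aroma} − 9)(181 − 3p_{Aroma} + 2p_{Brew}).
∂π/∂p_{Aroma} = 208 − 6p_{Aroma} + 2p_{Brew} = 0 ⇒ p_{Aroma} = 104/3 + (1/3)p_{Brew}.
Similarly p_{Brew} = 122/3 + (1/3)p_{Aroma}.
Solving the two reaction functions simultaneously: (1 − (1/3)(1/3))p_{Aroma} = 104/3 + (1/3)·(122/3), so (8/9)p_{Aroma} = 434/9 and p_{Aroma} = 54.25.
Then p_{Brew} = 122/3 + (1/3)·54.25 = 58.75.
q_{Aroma} = 181 − 3·54.25 + 2·58.75 = 135.75.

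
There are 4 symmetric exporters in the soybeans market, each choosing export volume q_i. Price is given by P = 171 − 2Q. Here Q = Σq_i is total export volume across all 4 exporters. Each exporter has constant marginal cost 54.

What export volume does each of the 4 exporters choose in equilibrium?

11.7

A representative exporter's profit is π_i = q_i(171 − 2Q) − 54q_i, with Q = q_i + Σ_{j≠i} q_j.
First-order condition: 117 − 4q_i − 2Σ_{j≠i} q_j = 0.
In a symmetric equilibrium every exporter chooses the same q, so Σ_{j≠i} q_j = 3q. The condition becomes 117 − 10q = 0, giving q = 117/10 = 11.7.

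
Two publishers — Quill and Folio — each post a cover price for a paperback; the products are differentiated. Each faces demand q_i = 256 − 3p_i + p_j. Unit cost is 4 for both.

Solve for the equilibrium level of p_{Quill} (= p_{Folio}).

53.6

Quill's profit: π = (p_{Quill} − 4)(256 − 3p_{Quill} + p_{Folio}).
∂π/∂p_{Quill} = 268 − 6p_{Quill} + p_{Folio} = 0 ⇒ p_{Quill} = 134/3 + (1/6)p_{Folio}.
Setting p_{Quill} = p_{Folio} in the reaction function: p_{Quill} = 134/3 + (1/6)p_{Quill}, so p_{Quill} = (134/3) / (5/6) = 53.6.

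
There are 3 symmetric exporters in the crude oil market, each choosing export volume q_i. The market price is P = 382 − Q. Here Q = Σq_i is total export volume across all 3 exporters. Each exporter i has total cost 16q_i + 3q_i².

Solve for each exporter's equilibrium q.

A representative exporter's profit is π_i = q_i(382 − Q) − 16q_i − 3q_i², with Q = q_i + Σ_{j≠i} q_j.
First-order condition: 366 − 8q_i − Σ_{j≠i} q_j = 0.
In a symmetric equilibrium every exporter chooses the same q, so Σ_{j≠i} q_j = 2q. The condition becomes 366 − 10q = 0, giving q = 366/10 = 36.6.

36.6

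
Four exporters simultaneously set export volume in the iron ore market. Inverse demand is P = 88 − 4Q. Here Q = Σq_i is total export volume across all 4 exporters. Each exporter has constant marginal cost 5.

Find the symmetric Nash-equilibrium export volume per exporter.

A representative exporter's profit is π_i = q_i(88 − 4Q) − 5q_i, with Q = q_i + Σ_{j≠i} q_j.
First-order condition: 83 − 8q_i − 4Σ_{j≠i} q_j = 0.
Imposing symmetry (q_j = q for all j) turns Σ_{j≠i} q_j into 3q, so 83 = 20q and q = 4.15.

4.15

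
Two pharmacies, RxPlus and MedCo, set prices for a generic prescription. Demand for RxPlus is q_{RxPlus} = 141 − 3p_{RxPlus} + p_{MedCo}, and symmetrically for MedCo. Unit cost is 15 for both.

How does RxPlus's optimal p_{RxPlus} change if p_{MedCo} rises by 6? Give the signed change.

RxPlus's profit: π = (p_{RxPlus} − 15)(141 − 3p_{RxPlus} + p_{MedCo}).
∂π/∂p_{RxPlus} = 186 − 6p_{RxPlus} + p_{MedCo} = 0 ⇒ p_{RxPlus} = 31 + (1/6)p_{MedCo}.
The reaction-function slope is 1/6, so a 6-unit rise in p_{MedCo} moves p_{RxPlus} by 1/6 × 6 = 1. RxPlus's best response rises — the actions are strategic complements.

1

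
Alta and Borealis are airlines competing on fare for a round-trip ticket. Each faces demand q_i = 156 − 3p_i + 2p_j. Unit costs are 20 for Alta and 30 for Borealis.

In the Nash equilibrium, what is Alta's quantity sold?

Alta's profit: π = (p_{Alta} − 20)(156 − 3p_{Alta} + 2p_{Borealis}).
∂π/∂p_{Alta} = 216 − 6p_{Alta} + 2p_{Borealis} = 0 ⇒ p_{Alta} = 36 + (1/3)p_{Borealis}.
Similarly p_{Borealis} = 41 + (1/3)p_{Alta}.
Substituting the second reaction function into the first: p_{Alta} = 36 + (1/3)(41 + (1/3)p_{Alta}), which gives (8/9)p_{Alta} = 149/3 ⇒ p_{Alta} = 55.875.
Then p_{Borealis} = 41 + (1/3)·55.875 = 59.625.
q_{Alta} = 156 − 3·55.875 + 2·59.625 = 107.625.

107.625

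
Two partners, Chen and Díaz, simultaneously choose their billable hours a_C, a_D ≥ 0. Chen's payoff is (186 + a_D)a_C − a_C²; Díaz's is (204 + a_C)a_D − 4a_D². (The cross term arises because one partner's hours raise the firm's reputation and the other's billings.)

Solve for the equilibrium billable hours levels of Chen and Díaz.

Expanding Chen's payoff: 186a_C + a_Da_C − a_C².
∂π/∂a_C = 186 + a_D − 2a_C = 0, so a_C = 93 + 0.5a_D.
Likewise for Díaz: a_D = 25.5 + 0.125a_C.
Substituting the second reaction function into the first: a_C = 93 + 0.5(25.5 + 0.125a_C), which gives 0.9375a_C = 105.75 ⇒ a_C = 112.8.
Then a_D = 25.5 + 0.125·112.8 = 39.6.

112.8, 39.6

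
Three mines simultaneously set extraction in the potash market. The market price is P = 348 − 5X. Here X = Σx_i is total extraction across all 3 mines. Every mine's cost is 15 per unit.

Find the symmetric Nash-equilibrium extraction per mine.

16.65

A representative mine's profit is π_i = x_i(348 − 5X) − 15x_i, with X = x_i + Σ_{j≠i} x_j.
First-order condition: 333 − 10x_i − 5Σ_{j≠i} x_j = 0.
In a symmetric equilibrium every mine chooses the same x, so Σ_{j≠i} x_j = 2x. The condition becomes 333 − 20x = 0, giving x = 333/20 = 16.65.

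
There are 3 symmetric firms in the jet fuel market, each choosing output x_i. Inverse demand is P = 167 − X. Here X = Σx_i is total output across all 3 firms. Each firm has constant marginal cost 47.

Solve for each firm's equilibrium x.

A representative firm's profit is π_i = x_i(167 − X) − 47x_i, with X = x_i + Σ_{j≠i} x_j.
First-order condition: 120 − 2x_i − Σ_{j≠i} x_j = 0.
In a symmetric equilibrium every firm chooses the same x, so Σ_{j≠i} x_j = 2x. The condition becomes 120 − 4x = 0, giving x = 120/4 = 30.

30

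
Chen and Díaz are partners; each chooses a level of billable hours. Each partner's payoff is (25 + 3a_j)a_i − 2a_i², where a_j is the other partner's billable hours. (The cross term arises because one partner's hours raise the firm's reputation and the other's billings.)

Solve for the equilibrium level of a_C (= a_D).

25

Chen's payoff is (25 + 3a_D)a_C − 2a_C².
∂π/∂a_C = 25 + 3a_D − 4a_C = 0, so a_C = 6.25 + 0.75a_D.
The game is symmetric, so in equilibrium a_D = a_C: the reaction function gives 0.25a_C = 6.25, hence a_C = 25.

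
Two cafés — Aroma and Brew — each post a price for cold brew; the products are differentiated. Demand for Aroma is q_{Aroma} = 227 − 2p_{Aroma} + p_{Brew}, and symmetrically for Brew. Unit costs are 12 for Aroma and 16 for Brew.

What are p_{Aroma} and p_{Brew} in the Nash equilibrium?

Aroma's profit: π = (p_{Aroma} − 12)(227 − 2p_{Aroma} + p_{Brew}).
∂π/∂p_{Aroma} = 251 − 4p_{Aroma} + p_{Brew} = 0 ⇒ p_{Aroma} = 62.75 + 0.25p_{Brew}.
Similarly p_{Brew} = 64.75 + 0.25p_{Aroma}.
Solving the two reaction functions simultaneously: (1 − (0.25)(0.25))p_{Aroma} = 62.75 + 0.25·64.75, so 0.9375p_{Aroma} = 78.9375 and p_{Aroma} = 84.2.
Then p_{Brew} = 64.75 + 0.25·84.2 = 85.8.

84.2, 85.8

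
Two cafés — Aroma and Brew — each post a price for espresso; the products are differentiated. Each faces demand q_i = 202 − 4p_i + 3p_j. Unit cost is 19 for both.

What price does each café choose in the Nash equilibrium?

Aroma's profit: π = (p_{Aroma} − 19)(202 − 4p_{Aroma} + 3p_{Brew}).
∂π/∂p_{Aroma} = 278 − 8p_{Aroma} + 3p_{Brew} = 0 ⇒ p_{Aroma} = 34.75 + 0.375p_{Brew}.
Setting p_{Aroma} = p_{Brew} in the reaction function: p_{Aroma} = 34.75 + 0.375p_{Aroma}, so p_{Aroma} = 34.75 / 0.625 = 55.6.

55.6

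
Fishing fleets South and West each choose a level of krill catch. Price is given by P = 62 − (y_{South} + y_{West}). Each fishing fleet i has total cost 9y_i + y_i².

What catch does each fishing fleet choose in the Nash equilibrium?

10.6

Fishing fleet South's profit: π = y_{South}(62 − (y_{South} + y_{West})) − 9y_{South} − y_{South}².
∂π/∂y_{South} = 53 − 4y_{South} − y_{West} = 0, so y_{South} = 13.25 − 0.25y_{West}.
The game is symmetric, so in equilibrium y_{West} = y_{South}: the reaction function gives 1.25y_{South} = 13.25, hence y_{South} = 10.6.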